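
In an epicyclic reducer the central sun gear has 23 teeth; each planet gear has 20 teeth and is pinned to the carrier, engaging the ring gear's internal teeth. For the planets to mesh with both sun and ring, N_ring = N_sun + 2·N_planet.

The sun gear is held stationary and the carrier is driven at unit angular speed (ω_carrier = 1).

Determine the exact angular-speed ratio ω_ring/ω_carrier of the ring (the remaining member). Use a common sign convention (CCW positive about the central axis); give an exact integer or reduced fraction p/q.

N_ring = 23 + 2·20 = 63
23(ω_s−ω_c) = −63(ω_r−ω_c),  ω_s=0, ω_c=1
ω_r = 1 − (23/63)(0−1) = 86/63
ω_r/ω_c = 86/63

86/63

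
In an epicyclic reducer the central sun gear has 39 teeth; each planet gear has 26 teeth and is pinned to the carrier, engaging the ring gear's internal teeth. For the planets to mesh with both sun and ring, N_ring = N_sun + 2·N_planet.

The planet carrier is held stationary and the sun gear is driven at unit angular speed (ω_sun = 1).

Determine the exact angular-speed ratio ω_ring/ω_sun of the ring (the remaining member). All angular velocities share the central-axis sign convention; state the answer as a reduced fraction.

N_ring = 39 + 2·26 = 91
39(ω_s−ω_c) = −91(ω_r−ω_c),  ω_c=0, ω_s=1
ω_r = 0 − (39/91)(1−0) = -3/7
ω_r/ω_s = -3/7

-3/7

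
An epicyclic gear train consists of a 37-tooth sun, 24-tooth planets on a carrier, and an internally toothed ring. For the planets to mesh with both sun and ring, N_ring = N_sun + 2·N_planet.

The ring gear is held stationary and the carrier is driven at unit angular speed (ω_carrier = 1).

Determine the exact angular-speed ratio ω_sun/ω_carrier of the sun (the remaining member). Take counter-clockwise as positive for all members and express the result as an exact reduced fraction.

122/37

N_ring = 37 + 2·24 = 85
37(ω_s−ω_c) = −85(ω_r−ω_c),  ω_r=0, ω_c=1
ω_s = 1 − (85/37)(0−1) = 122/37
ω_s/ω_c = 122/37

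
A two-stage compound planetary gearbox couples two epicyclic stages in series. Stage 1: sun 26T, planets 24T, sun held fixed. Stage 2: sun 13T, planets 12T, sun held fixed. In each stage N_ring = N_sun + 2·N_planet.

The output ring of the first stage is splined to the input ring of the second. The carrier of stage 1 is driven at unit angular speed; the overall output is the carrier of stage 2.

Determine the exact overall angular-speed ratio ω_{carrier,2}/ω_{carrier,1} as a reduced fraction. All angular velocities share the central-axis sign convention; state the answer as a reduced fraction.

Stage 1: N_ring = 26 + 2·24 = 74
Stage 1: 26(ω_s−ω_c) = −74(ω_r−ω_c),  ω_s=0, ω_c=1
Stage 1: ω_r = 1 − (26/74)(0−1) = 50/37
  ⇒ ω_r¹/ω_c¹ = 50/37
Stage 2: N_ring = 13 + 2·12 = 37
Stage 2: 13(ω_s−ω_c) = −37(ω_r−ω_c),  ω_s=0, ω_r=1
Stage 2: 13(0−ω_c) = −37(1−ω_c)  ⇒  50ω_c = 37  ⇒  ω_c = 37/50
  ⇒ ω_c²/ω_r² = 37/50
Coupling ω_r² = ω_r¹ ⇒ overall = 50/37 × 37/50 = 1

1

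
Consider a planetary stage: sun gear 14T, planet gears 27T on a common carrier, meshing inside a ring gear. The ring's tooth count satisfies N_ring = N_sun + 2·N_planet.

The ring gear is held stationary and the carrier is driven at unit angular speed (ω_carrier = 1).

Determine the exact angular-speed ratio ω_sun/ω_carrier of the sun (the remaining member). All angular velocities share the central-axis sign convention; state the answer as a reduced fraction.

N_ring = 14 + 2·27 = 68
14(ω_s−ω_c) = −68(ω_r−ω_c),  ω_r=0, ω_c=1
ω_s = 1 − (68/14)(0−1) = 41/7
ω_s/ω_c = 41/7

41/7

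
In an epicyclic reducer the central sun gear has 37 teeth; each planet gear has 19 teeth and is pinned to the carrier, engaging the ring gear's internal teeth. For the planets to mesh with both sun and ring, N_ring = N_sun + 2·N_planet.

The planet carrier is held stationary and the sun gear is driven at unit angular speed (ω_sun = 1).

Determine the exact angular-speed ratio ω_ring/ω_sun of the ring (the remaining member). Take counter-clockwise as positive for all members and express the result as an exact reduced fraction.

N_ring = 37 + 2·19 = 75
37(ω_s−ω_c) = −75(ω_r−ω_c),  ω_c=0, ω_s=1
ω_r = 0 − (37/75)(1−0) = -37/75
ω_r/ω_s = -37/75

-37/75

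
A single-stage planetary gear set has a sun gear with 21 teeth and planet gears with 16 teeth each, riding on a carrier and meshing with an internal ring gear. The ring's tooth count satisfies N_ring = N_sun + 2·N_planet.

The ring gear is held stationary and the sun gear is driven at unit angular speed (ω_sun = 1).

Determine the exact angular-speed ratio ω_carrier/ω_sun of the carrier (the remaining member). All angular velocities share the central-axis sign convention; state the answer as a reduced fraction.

N_ring = 21 + 2·16 = 53
21(ω_s−ω_c) = −53(ω_r−ω_c),  ω_r=0, ω_s=1
21(1−ω_c) = −53(0−ω_c)  ⇒  74ω_c = 21  ⇒  ω_c = 21/74
ω_c/ω_s = 21/74

21/74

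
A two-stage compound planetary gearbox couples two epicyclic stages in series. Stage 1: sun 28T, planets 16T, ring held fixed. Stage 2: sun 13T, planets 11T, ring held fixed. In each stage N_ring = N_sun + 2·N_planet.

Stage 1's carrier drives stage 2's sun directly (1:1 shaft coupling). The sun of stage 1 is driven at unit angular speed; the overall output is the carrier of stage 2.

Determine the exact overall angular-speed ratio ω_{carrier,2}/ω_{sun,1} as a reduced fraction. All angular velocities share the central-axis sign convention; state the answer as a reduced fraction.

91/1056

Stage 1: N_ring = 28 + 2·16 = 60
Stage 1: 28(ω_s−ω_c) = −60(ω_r−ω_c),  ω_r=0, ω_s=1
Stage 1: 28(1−ω_c) = −60(0−ω_c)  ⇒  88ω_c = 28  ⇒  ω_c = 7/22
  ⇒ ω_c¹/ω_s¹ = 7/22
Stage 2: N_ring = 13 + 2·11 = 35
Stage 2: 13(ω_s−ω_c) = −35(ω_r−ω_c),  ω_r=0, ω_s=1
Stage 2: 13(1−ω_c) = −35(0−ω_c)  ⇒  48ω_c = 13  ⇒  ω_c = 13/48
  ⇒ ω_c²/ω_s² = 13/48
Coupling ω_s² = ω_c¹ ⇒ overall = 7/22 × 13/48 = 91/1056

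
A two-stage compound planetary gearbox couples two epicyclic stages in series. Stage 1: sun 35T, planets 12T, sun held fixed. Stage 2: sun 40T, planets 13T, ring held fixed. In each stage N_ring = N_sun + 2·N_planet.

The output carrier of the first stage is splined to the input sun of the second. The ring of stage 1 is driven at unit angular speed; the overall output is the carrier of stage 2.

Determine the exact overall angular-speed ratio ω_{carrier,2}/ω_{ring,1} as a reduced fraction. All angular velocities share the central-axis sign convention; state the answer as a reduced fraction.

Stage 1: N_ring = 35 + 2·12 = 59
Stage 1: 35(ω_s−ω_c) = −59(ω_r−ω_c),  ω_s=0, ω_r=1
Stage 1: 35(0−ω_c) = −59(1−ω_c)  ⇒  94ω_c = 59  ⇒  ω_c = 59/94
  ⇒ ω_c¹/ω_r¹ = 59/94
Stage 2: N_ring = 40 + 2·13 = 66
Stage 2: 40(ω_s−ω_c) = −66(ω_r−ω_c),  ω_r=0, ω_s=1
Stage 2: 40(1−ω_c) = −66(0−ω_c)  ⇒  106ω_c = 40  ⇒  ω_c = 20/53
  ⇒ ω_c²/ω_s² = 20/53
Coupling ω_s² = ω_c¹ ⇒ overall = 59/94 × 20/53 = 590/2491

590/2491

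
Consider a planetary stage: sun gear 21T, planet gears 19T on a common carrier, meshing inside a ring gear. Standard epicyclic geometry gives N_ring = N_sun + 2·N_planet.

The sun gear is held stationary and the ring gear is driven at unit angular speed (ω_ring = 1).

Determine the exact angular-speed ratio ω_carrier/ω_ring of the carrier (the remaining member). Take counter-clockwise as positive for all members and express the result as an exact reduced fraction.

59/80

N_ring = 21 + 2·19 = 59
21(ω_s−ω_c) = −59(ω_r−ω_c),  ω_s=0, ω_r=1
21(0−ω_c) = −59(1−ω_c)  ⇒  80ω_c = 59  ⇒  ω_c = 59/80
ω_c/ω_r = 59/80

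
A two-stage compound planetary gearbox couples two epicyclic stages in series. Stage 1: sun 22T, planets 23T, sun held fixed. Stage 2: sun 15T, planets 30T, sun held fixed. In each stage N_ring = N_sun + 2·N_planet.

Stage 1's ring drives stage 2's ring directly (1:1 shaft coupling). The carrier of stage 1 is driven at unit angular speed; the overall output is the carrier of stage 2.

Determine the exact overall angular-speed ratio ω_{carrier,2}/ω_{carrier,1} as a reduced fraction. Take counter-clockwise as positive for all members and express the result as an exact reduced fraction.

Stage 1: N_ring = 22 + 2·23 = 68
Stage 1: 22(ω_s−ω_c) = −68(ω_r−ω_c),  ω_s=0, ω_c=1
Stage 1: ω_r = 1 − (22/68)(0−1) = 45/34
  ⇒ ω_r¹/ω_c¹ = 45/34
Stage 2: N_ring = 15 + 2·30 = 75
Stage 2: 15(ω_s−ω_c) = −75(ω_r−ω_c),  ω_s=0, ω_r=1
Stage 2: 15(0−ω_c) = −75(1−ω_c)  ⇒  90ω_c = 75  ⇒  ω_c = 5/6
  ⇒ ω_c²/ω_r² = 5/6
Coupling ω_r² = ω_r¹ ⇒ overall = 45/34 × 5/6 = 75/68

75/68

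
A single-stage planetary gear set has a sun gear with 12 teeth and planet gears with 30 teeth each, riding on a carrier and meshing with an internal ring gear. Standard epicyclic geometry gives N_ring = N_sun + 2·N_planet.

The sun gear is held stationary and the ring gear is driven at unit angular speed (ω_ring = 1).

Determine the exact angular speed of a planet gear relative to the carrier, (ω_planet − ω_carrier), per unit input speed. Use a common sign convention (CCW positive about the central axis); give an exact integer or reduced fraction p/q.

N_ring = 12 + 2·30 = 72
12(ω_s−ω_c) = −72(ω_r−ω_c),  ω_s=0, ω_r=1
12(0−ω_c) = −72(1−ω_c)  ⇒  84ω_c = 72  ⇒  ω_c = 6/7
sun–planet: 12·(0−6/7) = −30·(ω_p−ω_c)  ⇒  ω_p−ω_c = −(12/30)·(-6/7) = 12/35

12/35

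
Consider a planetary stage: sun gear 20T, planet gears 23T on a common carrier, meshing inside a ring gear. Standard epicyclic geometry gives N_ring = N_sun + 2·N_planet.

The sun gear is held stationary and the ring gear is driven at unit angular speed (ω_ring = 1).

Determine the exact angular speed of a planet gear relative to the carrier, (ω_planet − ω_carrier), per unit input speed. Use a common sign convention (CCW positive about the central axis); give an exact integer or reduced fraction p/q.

660/989

N_ring = 20 + 2·23 = 66
20(ω_s−ω_c) = −66(ω_r−ω_c),  ω_s=0, ω_r=1
20(0−ω_c) = −66(1−ω_c)  ⇒  86ω_c = 66  ⇒  ω_c = 33/43
sun–planet: 20·(0−33/43) = −23·(ω_p−ω_c)  ⇒  ω_p−ω_c = −(20/23)·(-33/43) = 660/989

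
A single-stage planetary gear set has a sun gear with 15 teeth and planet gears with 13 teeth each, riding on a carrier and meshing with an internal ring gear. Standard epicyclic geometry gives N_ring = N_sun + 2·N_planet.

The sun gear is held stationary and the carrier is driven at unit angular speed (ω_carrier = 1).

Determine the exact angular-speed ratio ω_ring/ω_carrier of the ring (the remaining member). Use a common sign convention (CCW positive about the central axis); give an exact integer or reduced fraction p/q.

56/41

N_ring = 15 + 2·13 = 41
15(ω_s−ω_c) = −41(ω_r−ω_c),  ω_s=0, ω_c=1
ω_r = 1 − (15/41)(0−1) = 56/41
ω_r/ω_c = 56/41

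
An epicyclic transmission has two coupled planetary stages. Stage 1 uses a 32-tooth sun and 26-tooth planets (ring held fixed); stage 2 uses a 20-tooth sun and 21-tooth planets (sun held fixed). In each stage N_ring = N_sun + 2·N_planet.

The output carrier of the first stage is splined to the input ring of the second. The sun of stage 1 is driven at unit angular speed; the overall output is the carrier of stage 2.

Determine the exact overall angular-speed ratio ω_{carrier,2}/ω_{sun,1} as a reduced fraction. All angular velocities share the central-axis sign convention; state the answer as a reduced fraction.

Stage 1: N_ring = 32 + 2·26 = 84
Stage 1: 32(ω_s−ω_c) = −84(ω_r−ω_c),  ω_r=0, ω_s=1
Stage 1: 32(1−ω_c) = −84(0−ω_c)  ⇒  116ω_c = 32  ⇒  ω_c = 8/29
  ⇒ ω_c¹/ω_s¹ = 8/29
Stage 2: N_ring = 20 + 2·21 = 62
Stage 2: 20(ω_s−ω_c) = −62(ω_r−ω_c),  ω_s=0, ω_r=1
Stage 2: 20(0−ω_c) = −62(1−ω_c)  ⇒  82ω_c = 62  ⇒  ω_c = 31/41
  ⇒ ω_c²/ω_r² = 31/41
Coupling ω_r² = ω_c¹ ⇒ overall = 8/29 × 31/41 = 248/1189

248/1189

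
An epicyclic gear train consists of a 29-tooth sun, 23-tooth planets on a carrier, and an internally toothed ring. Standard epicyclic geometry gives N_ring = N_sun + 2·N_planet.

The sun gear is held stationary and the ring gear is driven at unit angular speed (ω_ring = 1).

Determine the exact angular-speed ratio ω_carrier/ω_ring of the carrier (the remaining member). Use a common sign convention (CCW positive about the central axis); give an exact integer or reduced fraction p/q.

N_ring = 29 + 2·23 = 75
29(ω_s−ω_c) = −75(ω_r−ω_c),  ω_s=0, ω_r=1
29(0−ω_c) = −75(1−ω_c)  ⇒  104ω_c = 75  ⇒  ω_c = 75/104
ω_c/ω_r = 75/104

75/104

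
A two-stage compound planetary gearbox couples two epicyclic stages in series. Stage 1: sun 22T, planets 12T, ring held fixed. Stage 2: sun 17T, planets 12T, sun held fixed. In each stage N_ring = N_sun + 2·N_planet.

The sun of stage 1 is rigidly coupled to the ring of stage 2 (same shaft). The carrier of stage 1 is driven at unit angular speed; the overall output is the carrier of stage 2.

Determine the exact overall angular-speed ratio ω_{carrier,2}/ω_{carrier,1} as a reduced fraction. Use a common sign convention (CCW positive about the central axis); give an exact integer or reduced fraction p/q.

697/319

Stage 1: N_ring = 22 + 2·12 = 46
Stage 1: 22(ω_s−ω_c) = −46(ω_r−ω_c),  ω_r=0, ω_c=1
Stage 1: ω_s = 1 − (46/22)(0−1) = 34/11
  ⇒ ω_s¹/ω_c¹ = 34/11
Stage 2: N_ring = 17 + 2·12 = 41
Stage 2: 17(ω_s−ω_c) = −41(ω_r−ω_c),  ω_s=0, ω_r=1
Stage 2: 17(0−ω_c) = −41(1−ω_c)  ⇒  58ω_c = 41  ⇒  ω_c = 41/58
  ⇒ ω_c²/ω_r² = 41/58
Coupling ω_r² = ω_s¹ ⇒ overall = 34/11 × 41/58 = 697/319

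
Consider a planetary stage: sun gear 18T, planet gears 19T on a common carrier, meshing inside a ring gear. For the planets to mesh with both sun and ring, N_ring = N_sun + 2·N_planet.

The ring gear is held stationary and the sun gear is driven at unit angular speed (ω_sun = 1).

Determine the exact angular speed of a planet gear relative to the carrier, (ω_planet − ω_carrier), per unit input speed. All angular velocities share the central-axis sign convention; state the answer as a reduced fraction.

N_ring = 18 + 2·19 = 56
18(ω_s−ω_c) = −56(ω_r−ω_c),  ω_r=0, ω_s=1
18(1−ω_c) = −56(0−ω_c)  ⇒  74ω_c = 18  ⇒  ω_c = 9/37
sun–planet: 18·(1−9/37) = −19·(ω_p−ω_c)  ⇒  ω_p−ω_c = −(18/19)·(28/37) = -504/703

-504/703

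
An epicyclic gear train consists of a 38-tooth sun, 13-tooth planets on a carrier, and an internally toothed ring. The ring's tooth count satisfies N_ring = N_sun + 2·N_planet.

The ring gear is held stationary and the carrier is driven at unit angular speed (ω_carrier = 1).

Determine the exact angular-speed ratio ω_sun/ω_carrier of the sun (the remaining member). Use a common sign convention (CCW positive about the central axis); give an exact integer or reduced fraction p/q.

51/19

N_ring = 38 + 2·13 = 64
38(ω_s−ω_c) = −64(ω_r−ω_c),  ω_r=0, ω_c=1
ω_s = 1 − (64/38)(0−1) = 51/19
ω_s/ω_c = 51/19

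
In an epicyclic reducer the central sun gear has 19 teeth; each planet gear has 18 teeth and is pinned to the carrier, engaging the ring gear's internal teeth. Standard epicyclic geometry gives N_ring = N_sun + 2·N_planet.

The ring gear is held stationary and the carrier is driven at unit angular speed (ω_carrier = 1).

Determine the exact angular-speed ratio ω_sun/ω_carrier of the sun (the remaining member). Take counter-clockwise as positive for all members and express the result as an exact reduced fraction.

74/19

N_ring = 19 + 2·18 = 55
19(ω_s−ω_c) = −55(ω_r−ω_c),  ω_r=0, ω_c=1
ω_s = 1 − (55/19)(0−1) = 74/19
ω_s/ω_c = 74/19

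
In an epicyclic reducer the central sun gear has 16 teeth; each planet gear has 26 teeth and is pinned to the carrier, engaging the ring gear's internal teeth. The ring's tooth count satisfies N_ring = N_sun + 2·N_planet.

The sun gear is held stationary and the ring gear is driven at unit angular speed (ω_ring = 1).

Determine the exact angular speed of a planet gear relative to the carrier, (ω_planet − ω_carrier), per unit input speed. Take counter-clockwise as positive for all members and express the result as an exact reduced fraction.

136/273

N_ring = 16 + 2·26 = 68
16(ω_s−ω_c) = −68(ω_r−ω_c),  ω_s=0, ω_r=1
16(0−ω_c) = −68(1−ω_c)  ⇒  84ω_c = 68  ⇒  ω_c = 17/21
sun–planet: 16·(0−17/21) = −26·(ω_p−ω_c)  ⇒  ω_p−ω_c = −(16/26)·(-17/21) = 136/273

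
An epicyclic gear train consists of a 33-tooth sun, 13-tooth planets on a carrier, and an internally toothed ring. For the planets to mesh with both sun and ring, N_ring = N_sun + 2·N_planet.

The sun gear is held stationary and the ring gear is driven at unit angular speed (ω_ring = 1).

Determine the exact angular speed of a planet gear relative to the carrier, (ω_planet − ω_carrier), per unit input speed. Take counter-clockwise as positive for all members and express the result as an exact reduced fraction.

N_ring = 33 + 2·13 = 59
33(ω_s−ω_c) = −59(ω_r−ω_c),  ω_s=0, ω_r=1
33(0−ω_c) = −59(1−ω_c)  ⇒  92ω_c = 59  ⇒  ω_c = 59/92
sun–planet: 33·(0−59/92) = −13·(ω_p−ω_c)  ⇒  ω_p−ω_c = −(33/13)·(-59/92) = 1947/1196

1947/1196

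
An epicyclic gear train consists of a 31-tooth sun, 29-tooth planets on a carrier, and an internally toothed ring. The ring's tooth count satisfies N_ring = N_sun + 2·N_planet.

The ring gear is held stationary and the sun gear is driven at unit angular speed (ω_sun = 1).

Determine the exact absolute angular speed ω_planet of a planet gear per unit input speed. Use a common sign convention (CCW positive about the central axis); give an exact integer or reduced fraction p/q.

-31/58

N_ring = 31 + 2·29 = 89
31(ω_s−ω_c) = −89(ω_r−ω_c),  ω_r=0, ω_s=1
31(1−ω_c) = −89(0−ω_c)  ⇒  120ω_c = 31  ⇒  ω_c = 31/120
sun–planet: 31·(1−31/120) = −29·(ω_p−ω_c)  ⇒  ω_p−ω_c = −(31/29)·(89/120) = -2759/3480
ω_p = 31/120 − 2759/3480 = -31/58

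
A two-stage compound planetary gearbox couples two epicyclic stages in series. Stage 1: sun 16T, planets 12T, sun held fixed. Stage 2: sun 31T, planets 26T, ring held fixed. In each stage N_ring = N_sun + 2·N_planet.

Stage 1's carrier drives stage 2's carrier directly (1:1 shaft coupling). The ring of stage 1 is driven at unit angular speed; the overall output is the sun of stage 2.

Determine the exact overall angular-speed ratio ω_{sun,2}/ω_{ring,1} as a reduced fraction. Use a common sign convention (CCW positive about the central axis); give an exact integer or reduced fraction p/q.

Stage 1: N_ring = 16 + 2·12 = 40
Stage 1: 16(ω_s−ω_c) = −40(ω_r−ω_c),  ω_s=0, ω_r=1
Stage 1: 16(0−ω_c) = −40(1−ω_c)  ⇒  56ω_c = 40  ⇒  ω_c = 5/7
  ⇒ ω_c¹/ω_r¹ = 5/7
Stage 2: N_ring = 31 + 2·26 = 83
Stage 2: 31(ω_s−ω_c) = −83(ω_r−ω_c),  ω_r=0, ω_c=1
Stage 2: ω_s = 1 − (83/31)(0−1) = 114/31
  ⇒ ω_s²/ω_c² = 114/31
Coupling ω_c² = ω_c¹ ⇒ overall = 5/7 × 114/31 = 570/217

570/217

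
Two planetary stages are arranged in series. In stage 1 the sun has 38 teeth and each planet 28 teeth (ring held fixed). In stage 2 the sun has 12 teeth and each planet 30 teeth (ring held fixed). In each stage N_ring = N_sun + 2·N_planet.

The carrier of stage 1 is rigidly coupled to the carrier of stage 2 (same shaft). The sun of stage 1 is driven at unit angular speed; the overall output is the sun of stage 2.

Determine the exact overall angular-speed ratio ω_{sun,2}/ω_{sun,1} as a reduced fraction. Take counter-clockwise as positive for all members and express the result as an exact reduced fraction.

Stage 1: N_ring = 38 + 2·28 = 94
Stage 1: 38(ω_s−ω_c) = −94(ω_r−ω_c),  ω_r=0, ω_s=1
Stage 1: 38(1−ω_c) = −94(0−ω_c)  ⇒  132ω_c = 38  ⇒  ω_c = 19/66
  ⇒ ω_c¹/ω_s¹ = 19/66
Stage 2: N_ring = 12 + 2·30 = 72
Stage 2: 12(ω_s−ω_c) = −72(ω_r−ω_c),  ω_r=0, ω_c=1
Stage 2: ω_s = 1 − (72/12)(0−1) = 7
  ⇒ ω_s²/ω_c² = 7
Coupling ω_c² = ω_c¹ ⇒ overall = 19/66 × 7 = 133/66

133/66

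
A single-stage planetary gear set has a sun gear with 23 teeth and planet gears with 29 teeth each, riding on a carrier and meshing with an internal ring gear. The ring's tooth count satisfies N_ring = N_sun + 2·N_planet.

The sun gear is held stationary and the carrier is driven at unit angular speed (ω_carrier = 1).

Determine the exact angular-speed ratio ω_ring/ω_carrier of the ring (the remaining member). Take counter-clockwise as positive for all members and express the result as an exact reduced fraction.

104/81

N_ring = 23 + 2·29 = 81
23(ω_s−ω_c) = −81(ω_r−ω_c),  ω_s=0, ω_c=1
ω_r = 1 − (23/81)(0−1) = 104/81
ω_r/ω_c = 104/81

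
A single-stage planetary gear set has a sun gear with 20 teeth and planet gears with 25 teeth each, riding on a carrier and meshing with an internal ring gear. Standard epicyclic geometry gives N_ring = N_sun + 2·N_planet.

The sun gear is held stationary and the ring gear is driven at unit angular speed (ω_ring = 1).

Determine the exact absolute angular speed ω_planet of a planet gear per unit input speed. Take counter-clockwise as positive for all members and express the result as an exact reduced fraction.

7/5

N_ring = 20 + 2·25 = 70
20(ω_s−ω_c) = −70(ω_r−ω_c),  ω_s=0, ω_r=1
20(0−ω_c) = −70(1−ω_c)  ⇒  90ω_c = 70  ⇒  ω_c = 7/9
sun–planet: 20·(0−7/9) = −25·(ω_p−ω_c)  ⇒  ω_p−ω_c = −(20/25)·(-7/9) = 28/45
ω_p = 7/9 + 28/45 = 7/5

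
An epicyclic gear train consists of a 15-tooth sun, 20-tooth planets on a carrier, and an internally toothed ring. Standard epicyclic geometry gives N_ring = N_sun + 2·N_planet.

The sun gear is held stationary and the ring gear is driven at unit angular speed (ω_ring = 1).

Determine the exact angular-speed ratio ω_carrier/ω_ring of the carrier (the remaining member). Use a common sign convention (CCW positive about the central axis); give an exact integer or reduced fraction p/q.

N_ring = 15 + 2·20 = 55
15(ω_s−ω_c) = −55(ω_r−ω_c),  ω_s=0, ω_r=1
15(0−ω_c) = −55(1−ω_c)  ⇒  70ω_c = 55  ⇒  ω_c = 11/14
ω_c/ω_r = 11/14

11/14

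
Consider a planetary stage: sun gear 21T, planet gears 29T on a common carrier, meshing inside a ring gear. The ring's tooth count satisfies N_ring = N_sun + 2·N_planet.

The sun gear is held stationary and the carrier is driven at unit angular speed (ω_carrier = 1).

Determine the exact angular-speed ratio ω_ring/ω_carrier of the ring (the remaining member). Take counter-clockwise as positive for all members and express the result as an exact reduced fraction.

100/79

N_ring = 21 + 2·29 = 79
21(ω_s−ω_c) = −79(ω_r−ω_c),  ω_s=0, ω_c=1
ω_r = 1 − (21/79)(0−1) = 100/79
ω_r/ω_c = 100/79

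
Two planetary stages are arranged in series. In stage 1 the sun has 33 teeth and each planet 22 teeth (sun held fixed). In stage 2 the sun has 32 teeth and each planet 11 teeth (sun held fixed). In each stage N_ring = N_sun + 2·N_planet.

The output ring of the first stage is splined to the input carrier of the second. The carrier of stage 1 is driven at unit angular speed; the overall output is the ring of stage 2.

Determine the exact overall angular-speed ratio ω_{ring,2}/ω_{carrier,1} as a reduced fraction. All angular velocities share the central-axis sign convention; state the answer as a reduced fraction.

Stage 1: N_ring = 33 + 2·22 = 77
Stage 1: 33(ω_s−ω_c) = −77(ω_r−ω_c),  ω_s=0, ω_c=1
Stage 1: ω_r = 1 − (33/77)(0−1) = 10/7
  ⇒ ω_r¹/ω_c¹ = 10/7
Stage 2: N_ring = 32 + 2·11 = 54
Stage 2: 32(ω_s−ω_c) = −54(ω_r−ω_c),  ω_s=0, ω_c=1
Stage 2: ω_r = 1 − (32/54)(0−1) = 43/27
  ⇒ ω_r²/ω_c² = 43/27
Coupling ω_c² = ω_r¹ ⇒ overall = 10/7 × 43/27 = 430/189

430/189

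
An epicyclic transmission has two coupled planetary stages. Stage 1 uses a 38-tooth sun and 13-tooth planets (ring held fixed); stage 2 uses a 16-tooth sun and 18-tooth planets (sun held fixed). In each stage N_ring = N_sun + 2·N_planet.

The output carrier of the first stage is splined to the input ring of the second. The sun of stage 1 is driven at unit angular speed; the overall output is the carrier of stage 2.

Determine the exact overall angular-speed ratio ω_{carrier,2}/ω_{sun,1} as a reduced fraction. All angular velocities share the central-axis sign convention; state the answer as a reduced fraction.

Stage 1: N_ring = 38 + 2·13 = 64
Stage 1: 38(ω_s−ω_c) = −64(ω_r−ω_c),  ω_r=0, ω_s=1
Stage 1: 38(1−ω_c) = −64(0−ω_c)  ⇒  102ω_c = 38  ⇒  ω_c = 19/51
  ⇒ ω_c¹/ω_s¹ = 19/51
Stage 2: N_ring = 16 + 2·18 = 52
Stage 2: 16(ω_s−ω_c) = −52(ω_r−ω_c),  ω_s=0, ω_r=1
Stage 2: 16(0−ω_c) = −52(1−ω_c)  ⇒  68ω_c = 52  ⇒  ω_c = 13/17
  ⇒ ω_c²/ω_r² = 13/17
Coupling ω_r² = ω_c¹ ⇒ overall = 19/51 × 13/17 = 247/867

247/867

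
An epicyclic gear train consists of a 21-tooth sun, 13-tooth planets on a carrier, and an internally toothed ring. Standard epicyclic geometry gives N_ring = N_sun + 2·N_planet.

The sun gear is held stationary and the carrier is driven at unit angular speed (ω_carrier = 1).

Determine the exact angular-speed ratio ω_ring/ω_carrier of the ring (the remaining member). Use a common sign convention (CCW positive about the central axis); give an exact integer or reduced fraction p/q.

N_ring = 21 + 2·13 = 47
21(ω_s−ω_c) = −47(ω_r−ω_c),  ω_s=0, ω_c=1
ω_r = 1 − (21/47)(0−1) = 68/47
ω_r/ω_c = 68/47

68/47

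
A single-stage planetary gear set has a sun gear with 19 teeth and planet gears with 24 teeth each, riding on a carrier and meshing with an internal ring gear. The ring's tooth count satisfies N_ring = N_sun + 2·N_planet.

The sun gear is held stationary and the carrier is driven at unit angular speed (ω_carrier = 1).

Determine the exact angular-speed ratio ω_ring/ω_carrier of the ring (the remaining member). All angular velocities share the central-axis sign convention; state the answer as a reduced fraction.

86/67

N_ring = 19 + 2·24 = 67
19(ω_s−ω_c) = −67(ω_r−ω_c),  ω_s=0, ω_c=1
ω_r = 1 − (19/67)(0−1) = 86/67
ω_r/ω_c = 86/67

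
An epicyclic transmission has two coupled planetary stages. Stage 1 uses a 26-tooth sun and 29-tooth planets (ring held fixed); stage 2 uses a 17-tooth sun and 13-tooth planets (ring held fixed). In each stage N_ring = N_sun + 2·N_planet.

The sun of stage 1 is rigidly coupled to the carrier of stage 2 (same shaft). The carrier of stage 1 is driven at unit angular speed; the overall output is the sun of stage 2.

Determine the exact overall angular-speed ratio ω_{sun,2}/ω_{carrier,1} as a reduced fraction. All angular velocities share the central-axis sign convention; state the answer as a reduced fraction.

3300/221

Stage 1: N_ring = 26 + 2·29 = 84
Stage 1: 26(ω_s−ω_c) = −84(ω_r−ω_c),  ω_r=0, ω_c=1
Stage 1: ω_s = 1 − (84/26)(0−1) = 55/13
  ⇒ ω_s¹/ω_c¹ = 55/13
Stage 2: N_ring = 17 + 2·13 = 43
Stage 2: 17(ω_s−ω_c) = −43(ω_r−ω_c),  ω_r=0, ω_c=1
Stage 2: ω_s = 1 − (43/17)(0−1) = 60/17
  ⇒ ω_s²/ω_c² = 60/17
Coupling ω_c² = ω_s¹ ⇒ overall = 55/13 × 60/17 = 3300/221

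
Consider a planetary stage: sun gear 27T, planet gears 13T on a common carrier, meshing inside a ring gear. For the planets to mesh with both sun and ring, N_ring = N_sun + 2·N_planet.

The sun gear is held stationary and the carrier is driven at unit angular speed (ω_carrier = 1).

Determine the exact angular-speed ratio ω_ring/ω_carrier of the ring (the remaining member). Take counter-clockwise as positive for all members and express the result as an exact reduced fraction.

80/53

N_ring = 27 + 2·13 = 53
27(ω_s−ω_c) = −53(ω_r−ω_c),  ω_s=0, ω_c=1
ω_r = 1 − (27/53)(0−1) = 80/53
ω_r/ω_c = 80/53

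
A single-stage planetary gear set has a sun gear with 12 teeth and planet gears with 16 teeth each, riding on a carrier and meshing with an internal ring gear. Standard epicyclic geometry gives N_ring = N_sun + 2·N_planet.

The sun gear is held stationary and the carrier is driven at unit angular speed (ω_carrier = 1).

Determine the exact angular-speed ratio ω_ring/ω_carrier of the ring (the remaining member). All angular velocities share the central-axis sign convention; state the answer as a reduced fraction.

N_ring = 12 + 2·16 = 44
12(ω_s−ω_c) = −44(ω_r−ω_c),  ω_s=0, ω_c=1
ω_r = 1 − (12/44)(0−1) = 14/11
ω_r/ω_c = 14/11

14/11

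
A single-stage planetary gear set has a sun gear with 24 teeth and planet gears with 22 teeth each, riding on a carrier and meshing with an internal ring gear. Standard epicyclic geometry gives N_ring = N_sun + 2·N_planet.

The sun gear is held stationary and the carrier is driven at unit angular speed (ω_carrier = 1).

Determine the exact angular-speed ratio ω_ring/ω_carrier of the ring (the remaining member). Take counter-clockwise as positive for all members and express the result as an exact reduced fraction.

23/17

N_ring = 24 + 2·22 = 68
24(ω_s−ω_c) = −68(ω_r−ω_c),  ω_s=0, ω_c=1
ω_r = 1 − (24/68)(0−1) = 23/17
ω_r/ω_c = 23/17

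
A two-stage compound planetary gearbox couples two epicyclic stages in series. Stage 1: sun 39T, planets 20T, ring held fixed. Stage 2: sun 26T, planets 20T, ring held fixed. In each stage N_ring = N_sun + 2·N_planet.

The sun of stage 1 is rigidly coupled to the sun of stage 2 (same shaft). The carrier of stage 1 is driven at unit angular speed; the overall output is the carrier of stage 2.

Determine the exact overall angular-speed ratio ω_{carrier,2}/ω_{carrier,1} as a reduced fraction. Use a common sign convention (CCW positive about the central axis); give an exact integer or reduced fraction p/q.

Stage 1: N_ring = 39 + 2·20 = 79
Stage 1: 39(ω_s−ω_c) = −79(ω_r−ω_c),  ω_r=0, ω_c=1
Stage 1: ω_s = 1 − (79/39)(0−1) = 118/39
  ⇒ ω_s¹/ω_c¹ = 118/39
Stage 2: N_ring = 26 + 2·20 = 66
Stage 2: 26(ω_s−ω_c) = −66(ω_r−ω_c),  ω_r=0, ω_s=1
Stage 2: 26(1−ω_c) = −66(0−ω_c)  ⇒  92ω_c = 26  ⇒  ω_c = 13/46
  ⇒ ω_c²/ω_s² = 13/46
Coupling ω_s² = ω_s¹ ⇒ overall = 118/39 × 13/46 = 59/69

59/69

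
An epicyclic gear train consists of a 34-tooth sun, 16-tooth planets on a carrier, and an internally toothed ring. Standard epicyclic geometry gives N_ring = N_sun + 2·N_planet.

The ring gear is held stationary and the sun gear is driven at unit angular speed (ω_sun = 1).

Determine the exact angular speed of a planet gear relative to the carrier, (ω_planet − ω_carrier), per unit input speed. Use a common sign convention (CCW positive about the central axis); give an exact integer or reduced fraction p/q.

-561/400

N_ring = 34 + 2·16 = 66
34(ω_s−ω_c) = −66(ω_r−ω_c),  ω_r=0, ω_s=1
34(1−ω_c) = −66(0−ω_c)  ⇒  100ω_c = 34  ⇒  ω_c = 17/50
sun–planet: 34·(1−17/50) = −16·(ω_p−ω_c)  ⇒  ω_p−ω_c = −(34/16)·(33/50) = -561/400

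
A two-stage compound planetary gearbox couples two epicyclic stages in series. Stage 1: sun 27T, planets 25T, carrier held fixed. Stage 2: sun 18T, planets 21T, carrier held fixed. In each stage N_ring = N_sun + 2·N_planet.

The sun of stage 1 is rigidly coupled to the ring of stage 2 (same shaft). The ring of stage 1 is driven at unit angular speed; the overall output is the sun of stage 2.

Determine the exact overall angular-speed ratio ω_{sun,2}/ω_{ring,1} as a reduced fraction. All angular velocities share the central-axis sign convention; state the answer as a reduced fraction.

770/81

Stage 1: N_ring = 27 + 2·25 = 77
Stage 1: 27(ω_s−ω_c) = −77(ω_r−ω_c),  ω_c=0, ω_r=1
Stage 1: ω_s = 0 − (77/27)(1−0) = -77/27
  ⇒ ω_s¹/ω_r¹ = -77/27
Stage 2: N_ring = 18 + 2·21 = 60
Stage 2: 18(ω_s−ω_c) = −60(ω_r−ω_c),  ω_c=0, ω_r=1
Stage 2: ω_s = 0 − (60/18)(1−0) = -10/3
  ⇒ ω_s²/ω_r² = -10/3
Coupling ω_r² = ω_s¹ ⇒ overall = -77/27 × -10/3 = 770/81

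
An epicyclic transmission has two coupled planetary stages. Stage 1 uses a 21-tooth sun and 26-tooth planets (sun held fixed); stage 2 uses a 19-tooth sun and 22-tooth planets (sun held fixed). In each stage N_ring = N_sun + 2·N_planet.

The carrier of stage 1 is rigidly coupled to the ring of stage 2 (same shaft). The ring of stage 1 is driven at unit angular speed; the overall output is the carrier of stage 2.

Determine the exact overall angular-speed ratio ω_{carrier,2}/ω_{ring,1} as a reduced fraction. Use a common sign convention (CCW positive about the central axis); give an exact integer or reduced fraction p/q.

Stage 1: N_ring = 21 + 2·26 = 73
Stage 1: 21(ω_s−ω_c) = −73(ω_r−ω_c),  ω_s=0, ω_r=1
Stage 1: 21(0−ω_c) = −73(1−ω_c)  ⇒  94ω_c = 73  ⇒  ω_c = 73/94
  ⇒ ω_c¹/ω_r¹ = 73/94
Stage 2: N_ring = 19 + 2·22 = 63
Stage 2: 19(ω_s−ω_c) = −63(ω_r−ω_c),  ω_s=0, ω_r=1
Stage 2: 19(0−ω_c) = −63(1−ω_c)  ⇒  82ω_c = 63  ⇒  ω_c = 63/82
  ⇒ ω_c²/ω_r² = 63/82
Coupling ω_r² = ω_c¹ ⇒ overall = 73/94 × 63/82 = 4599/7708

4599/7708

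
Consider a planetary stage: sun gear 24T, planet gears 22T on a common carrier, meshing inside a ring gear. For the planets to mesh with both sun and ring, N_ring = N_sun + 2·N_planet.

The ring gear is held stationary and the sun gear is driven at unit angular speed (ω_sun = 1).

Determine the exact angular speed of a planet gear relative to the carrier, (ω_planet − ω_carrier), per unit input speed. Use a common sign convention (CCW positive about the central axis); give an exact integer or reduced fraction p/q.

-204/253

N_ring = 24 + 2·22 = 68
24(ω_s−ω_c) = −68(ω_r−ω_c),  ω_r=0, ω_s=1
24(1−ω_c) = −68(0−ω_c)  ⇒  92ω_c = 24  ⇒  ω_c = 6/23
sun–planet: 24·(1−6/23) = −22·(ω_p−ω_c)  ⇒  ω_p−ω_c = −(24/22)·(17/23) = -204/253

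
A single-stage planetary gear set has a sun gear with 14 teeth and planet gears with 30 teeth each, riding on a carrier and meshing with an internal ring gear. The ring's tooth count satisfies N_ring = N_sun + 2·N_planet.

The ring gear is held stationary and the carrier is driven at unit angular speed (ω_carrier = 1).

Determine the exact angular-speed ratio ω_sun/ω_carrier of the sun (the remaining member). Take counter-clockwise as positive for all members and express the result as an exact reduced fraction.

44/7

N_ring = 14 + 2·30 = 74
14(ω_s−ω_c) = −74(ω_r−ω_c),  ω_r=0, ω_c=1
ω_s = 1 − (74/14)(0−1) = 44/7
ω_s/ω_c = 44/7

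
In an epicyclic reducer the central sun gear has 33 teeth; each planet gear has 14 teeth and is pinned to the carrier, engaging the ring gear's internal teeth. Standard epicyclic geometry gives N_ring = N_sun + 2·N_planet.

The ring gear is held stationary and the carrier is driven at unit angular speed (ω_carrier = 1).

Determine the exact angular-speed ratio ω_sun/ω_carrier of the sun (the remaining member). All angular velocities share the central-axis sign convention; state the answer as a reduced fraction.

N_ring = 33 + 2·14 = 61
33(ω_s−ω_c) = −61(ω_r−ω_c),  ω_r=0, ω_c=1
ω_s = 1 − (61/33)(0−1) = 94/33
ω_s/ω_c = 94/33

94/33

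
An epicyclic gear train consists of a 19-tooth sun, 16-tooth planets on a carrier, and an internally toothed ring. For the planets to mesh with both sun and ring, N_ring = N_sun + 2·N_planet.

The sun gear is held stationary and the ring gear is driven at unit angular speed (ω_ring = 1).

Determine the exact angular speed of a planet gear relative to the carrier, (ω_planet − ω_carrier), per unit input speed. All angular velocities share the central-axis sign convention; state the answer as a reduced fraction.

N_ring = 19 + 2·16 = 51
19(ω_s−ω_c) = −51(ω_r−ω_c),  ω_s=0, ω_r=1
19(0−ω_c) = −51(1−ω_c)  ⇒  70ω_c = 51  ⇒  ω_c = 51/70
sun–planet: 19·(0−51/70) = −16·(ω_p−ω_c)  ⇒  ω_p−ω_c = −(19/16)·(-51/70) = 969/1120

969/1120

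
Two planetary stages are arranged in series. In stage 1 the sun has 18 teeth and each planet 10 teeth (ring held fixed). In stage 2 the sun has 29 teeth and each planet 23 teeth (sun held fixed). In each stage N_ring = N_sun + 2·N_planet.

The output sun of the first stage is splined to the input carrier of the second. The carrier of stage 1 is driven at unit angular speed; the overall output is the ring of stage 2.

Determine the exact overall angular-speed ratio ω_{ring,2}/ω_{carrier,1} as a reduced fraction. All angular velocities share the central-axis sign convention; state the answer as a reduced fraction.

Stage 1: N_ring = 18 + 2·10 = 38
Stage 1: 18(ω_s−ω_c) = −38(ω_r−ω_c),  ω_r=0, ω_c=1
Stage 1: ω_s = 1 − (38/18)(0−1) = 28/9
  ⇒ ω_s¹/ω_c¹ = 28/9
Stage 2: N_ring = 29 + 2·23 = 75
Stage 2: 29(ω_s−ω_c) = −75(ω_r−ω_c),  ω_s=0, ω_c=1
Stage 2: ω_r = 1 − (29/75)(0−1) = 104/75
  ⇒ ω_r²/ω_c² = 104/75
Coupling ω_c² = ω_s¹ ⇒ overall = 28/9 × 104/75 = 2912/675

2912/675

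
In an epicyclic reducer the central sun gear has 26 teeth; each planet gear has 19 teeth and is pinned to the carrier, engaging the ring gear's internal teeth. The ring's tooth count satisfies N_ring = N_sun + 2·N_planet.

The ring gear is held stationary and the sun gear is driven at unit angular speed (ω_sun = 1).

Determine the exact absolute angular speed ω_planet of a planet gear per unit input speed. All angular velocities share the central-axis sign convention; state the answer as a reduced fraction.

N_ring = 26 + 2·19 = 64
26(ω_s−ω_c) = −64(ω_r−ω_c),  ω_r=0, ω_s=1
26(1−ω_c) = −64(0−ω_c)  ⇒  90ω_c = 26  ⇒  ω_c = 13/45
sun–planet: 26·(1−13/45) = −19·(ω_p−ω_c)  ⇒  ω_p−ω_c = −(26/19)·(32/45) = -832/855
ω_p = 13/45 − 832/855 = -13/19

-13/19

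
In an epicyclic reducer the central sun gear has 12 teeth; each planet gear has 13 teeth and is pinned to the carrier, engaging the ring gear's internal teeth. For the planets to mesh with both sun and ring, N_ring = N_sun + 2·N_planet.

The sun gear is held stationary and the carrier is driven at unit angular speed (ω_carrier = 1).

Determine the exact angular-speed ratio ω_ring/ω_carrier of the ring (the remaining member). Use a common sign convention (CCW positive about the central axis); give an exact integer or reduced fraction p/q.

N_ring = 12 + 2·13 = 38
12(ω_s−ω_c) = −38(ω_r−ω_c),  ω_s=0, ω_c=1
ω_r = 1 − (12/38)(0−1) = 25/19
ω_r/ω_c = 25/19

25/19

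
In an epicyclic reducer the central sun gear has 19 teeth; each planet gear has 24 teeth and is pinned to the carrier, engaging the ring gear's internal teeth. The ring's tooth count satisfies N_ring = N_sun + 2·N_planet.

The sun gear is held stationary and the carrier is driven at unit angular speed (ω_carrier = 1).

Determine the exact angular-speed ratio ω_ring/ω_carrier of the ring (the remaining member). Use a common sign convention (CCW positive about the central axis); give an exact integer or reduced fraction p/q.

86/67

N_ring = 19 + 2·24 = 67
19(ω_s−ω_c) = −67(ω_r−ω_c),  ω_s=0, ω_c=1
ω_r = 1 − (19/67)(0−1) = 86/67
ω_r/ω_c = 86/67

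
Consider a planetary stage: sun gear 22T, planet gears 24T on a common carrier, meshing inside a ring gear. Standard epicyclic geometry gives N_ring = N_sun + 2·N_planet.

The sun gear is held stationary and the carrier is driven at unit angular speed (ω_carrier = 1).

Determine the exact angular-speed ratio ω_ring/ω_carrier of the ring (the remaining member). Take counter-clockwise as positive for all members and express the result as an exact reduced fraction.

46/35

N_ring = 22 + 2·24 = 70
22(ω_s−ω_c) = −70(ω_r−ω_c),  ω_s=0, ω_c=1
ω_r = 1 − (22/70)(0−1) = 46/35
ω_r/ω_c = 46/35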